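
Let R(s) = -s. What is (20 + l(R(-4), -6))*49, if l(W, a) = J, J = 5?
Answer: 1225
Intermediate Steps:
l(W, a) = 5
(20 + l(R(-4), -6))*49 = (20 + 5)*49 = 25*49 = 1225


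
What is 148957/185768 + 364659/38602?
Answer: 36746005613/3585508168 ≈ 10.248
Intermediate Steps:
148957/185768 + 364659/38602 = 36746005613/3585508168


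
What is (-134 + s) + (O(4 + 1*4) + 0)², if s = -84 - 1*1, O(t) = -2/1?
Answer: -215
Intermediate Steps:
O(t) = -2 (O(t) = -2*1 = -2)
s = -85 (s = -84 - 1 = -85)
(-134 + s) + (O(4 + 1*4) + 0)² = (-134 - 85) + (-2 + 0)² = -219 + (-2)² = -219 + 4 = -215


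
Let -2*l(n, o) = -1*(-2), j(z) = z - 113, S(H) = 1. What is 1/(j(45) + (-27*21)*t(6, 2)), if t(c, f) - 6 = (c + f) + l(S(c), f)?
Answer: -1/7439 ≈ -0.00013443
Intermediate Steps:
j(z) = -113 + z
l(n, o) = -1 (l(n, o) = -(-1)*(-2)/2 = -1/2*2 = -1)
t(c, f) = 5 + c + f (t(c, f) = 6 + ((c + f) - 1) = 6 + (-1 + c + f) = 5 + c + f)
1/(j(45) + (-27*21)*t(6, 2)) = 1/((-113 + 45) + (-27*21)*(5 + 6 + 2)) = 1/(-68 - 567*13) = 1/(-68 - 7371) = 1/(-7439) = -1/7439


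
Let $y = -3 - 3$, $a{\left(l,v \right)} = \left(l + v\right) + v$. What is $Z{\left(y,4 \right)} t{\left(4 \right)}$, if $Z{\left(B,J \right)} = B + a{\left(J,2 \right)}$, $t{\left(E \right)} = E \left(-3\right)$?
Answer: $-24$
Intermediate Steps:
$t{\left(E \right)} = - 3 E$
$a{\left(l,v \right)} = l + 2 v$
$y = -6$
$Z{\left(B,J \right)} = 4 + B + J$ ($Z{\left(B,J \right)} = B + \left(J + 2 \cdot 2\right) = B + \left(J + 4\right) = B + \left(4 + J\right) = 4 + B + J$)
$Z{\left(y,4 \right)} t{\left(4 \right)} = \left(4 - 6 + 4\right) \left(\left(-3\right) 4\right) = 2 \left(-12\right) = -24$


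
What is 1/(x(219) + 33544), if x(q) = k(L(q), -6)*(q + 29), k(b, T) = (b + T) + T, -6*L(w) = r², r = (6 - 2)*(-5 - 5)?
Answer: -3/106696 ≈ -2.8117e-5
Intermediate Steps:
r = -40 (r = 4*(-10) = -40)
L(w) = -800/3 (L(w) = -⅙*(-40)² = -⅙*1600 = -800/3)
k(b, T) = b + 2*T (k(b, T) = (T + b) + T = b + 2*T)
x(q) = -24244/3 - 836*q/3 (x(q) = (-800/3 + 2*(-6))*(q + 29) = (-800/3 - 12)*(29 + q) = -836*(29 + q)/3 = -24244/3 - 836*q/3)
1/(x(219) + 33544) = 1/((-24244/3 - 836/3*219) + 33544) = 1/((-24244/3 - 61028) + 33544) = 1/(-207328/3 + 33544) = 1/(-106696/3) = -3/106696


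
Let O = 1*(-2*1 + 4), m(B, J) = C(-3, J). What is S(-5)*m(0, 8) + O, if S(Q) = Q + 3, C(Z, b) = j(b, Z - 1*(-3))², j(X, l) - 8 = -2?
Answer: -70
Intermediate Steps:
j(X, l) = 6 (j(X, l) = 8 - 2 = 6)
C(Z, b) = 36 (C(Z, b) = 6² = 36)
m(B, J) = 36
S(Q) = 3 + Q
O = 2 (O = 1*(-2 + 4) = 1*2 = 2)
S(-5)*m(0, 8) + O = (3 - 5)*36 + 2 = -2*36 + 2 = -72 + 2 = -70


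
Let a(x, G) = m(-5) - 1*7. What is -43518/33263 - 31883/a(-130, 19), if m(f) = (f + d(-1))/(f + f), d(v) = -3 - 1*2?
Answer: 1060263121/199578 ≈ 5312.5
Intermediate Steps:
d(v) = -5 (d(v) = -3 - 2 = -5)
m(f) = (-5 + f)/(2*f) (m(f) = (f - 5)/(f + f) = (-5 + f)/((2*f)) = (-5 + f)*(1/(2*f)) = (-5 + f)/(2*f))
a(x, G) = -6 (a(x, G) = (½)*(-5 - 5)/(-5) - 1*7 = (½)*(-⅕)*(-10) - 7 = 1 - 7 = -6)
-43518/33263 - 31883/a(-130, 19) = -43518/33263 - 31883/(-6) = -43518*1/33263 - 31883*(-⅙) = -43518/33263 + 31883/6 = 1060263121/199578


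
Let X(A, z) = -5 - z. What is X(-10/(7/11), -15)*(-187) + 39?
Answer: -1831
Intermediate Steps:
X(-10/(7/11), -15)*(-187) + 39 = (-5 - 1*(-15))*(-187) + 39 = (-5 + 15)*(-187) + 39 = 10*(-187) + 39 = -1870 + 39 = -1831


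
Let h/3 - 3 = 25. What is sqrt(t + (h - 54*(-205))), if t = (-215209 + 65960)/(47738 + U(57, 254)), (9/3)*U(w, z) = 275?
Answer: 153*sqrt(9807616639)/143489 ≈ 105.60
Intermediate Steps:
h = 84 (h = 9 + 3*25 = 9 + 75 = 84)
U(w, z) = 275/3 (U(w, z) = (1/3)*275 = 275/3)
t = -447747/143489 (t = (-215209 + 65960)/(47738 + 275/3) = -149249/143489/3 = -149249*3/143489 = -447747/143489 ≈ -3.1204)
sqrt(t + (h - 54*(-205))) = sqrt(-447747/143489 + (84 - 54*(-205))) = sqrt(-447747/143489 + (84 + 11070)) = sqrt(-447747/143489 + 11154) = sqrt(1600028559/143489) = 153*sqrt(9807616639)/143489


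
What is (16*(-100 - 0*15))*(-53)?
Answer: 84800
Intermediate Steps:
(16*(-100 - 0*15))*(-53) = (16*(-100 - 1*0))*(-53) = (16*(-100 + 0))*(-53) = (16*(-100))*(-53) = -1600*(-53) = 84800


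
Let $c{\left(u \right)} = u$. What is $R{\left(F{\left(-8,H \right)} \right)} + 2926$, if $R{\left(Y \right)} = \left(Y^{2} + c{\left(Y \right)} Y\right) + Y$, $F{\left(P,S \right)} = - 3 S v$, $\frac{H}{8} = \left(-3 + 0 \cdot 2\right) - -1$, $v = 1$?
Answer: $7582$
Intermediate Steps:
$H = -16$ ($H = 8 \left(\left(-3 + 0 \cdot 2\right) - -1\right) = 8 \left(\left(-3 + 0\right) + 1\right) = 8 \left(-3 + 1\right) = 8 \left(-2\right) = -16$)
$F{\left(P,S \right)} = - 3 S$ ($F{\left(P,S \right)} = - 3 S 1 = - 3 S$)
$R{\left(Y \right)} = Y + 2 Y^{2}$ ($R{\left(Y \right)} = \left(Y^{2} + Y Y\right) + Y = \left(Y^{2} + Y^{2}\right) + Y = 2 Y^{2} + Y = Y + 2 Y^{2}$)
$R{\left(F{\left(-8,H \right)} \right)} + 2926 = \left(-3\right) \left(-16\right) \left(1 + 2 \left(\left(-3\right) \left(-16\right)\right)\right) + 2926 = 48 \left(1 + 2 \cdot 48\right) + 2926 = 48 \left(1 + 96\right) + 2926 = 48 \cdot 97 + 2926 = 4656 + 2926 = 7582$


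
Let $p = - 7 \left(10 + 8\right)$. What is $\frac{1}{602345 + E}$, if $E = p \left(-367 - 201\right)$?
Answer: $\frac{1}{673913} \approx 1.4839 \cdot 10^{-6}$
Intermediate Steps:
$p = -126$ ($p = \left(-7\right) 18 = -126$)
$E = 71568$ ($E = - 126 \left(-367 - 201\right) = \left(-126\right) \left(-568\right) = 71568$)
$\frac{1}{602345 + E} = \frac{1}{602345 + 71568} = \frac{1}{673913}$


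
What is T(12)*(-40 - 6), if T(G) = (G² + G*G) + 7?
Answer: -13570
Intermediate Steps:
T(G) = 7 + 2*G² (T(G) = (G² + G²) + 7 = 2*G² + 7 = 7 + 2*G²)
T(12)*(-40 - 6) = (7 + 2*12²)*(-40 - 6) = (7 + 2*144)*(-46) = (7 + 288)*(-46) = 295*(-46) = -13570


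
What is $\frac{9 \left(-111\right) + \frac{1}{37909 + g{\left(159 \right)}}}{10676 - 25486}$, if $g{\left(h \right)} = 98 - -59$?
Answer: $\frac{38027933}{563757460} \approx 0.067454$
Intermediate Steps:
$g{\left(h \right)} = 157$ ($g{\left(h \right)} = 98 + 59 = 157$)
$\frac{9 \left(-111\right) + \frac{1}{37909 + g{\left(159 \right)}}}{10676 - 25486} = \frac{9 \left(-111\right) + \frac{1}{37909 + 157}}{10676 - 25486} = \frac{-999 + \frac{1}{38066}}{-14810} = \left(-999 + \frac{1}{38066}\right) \left(- \frac{1}{14810}\right) = \left(- \frac{38027933}{38066}\right) \left(- \frac{1}{14810}\right) = \frac{38027933}{563757460}$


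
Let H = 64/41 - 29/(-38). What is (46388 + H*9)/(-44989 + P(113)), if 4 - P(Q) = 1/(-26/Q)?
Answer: -134280887/130148309 ≈ -1.0318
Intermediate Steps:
H = 3621/1558 (H = 64*(1/41) - 29*(-1/38) = 64/41 + 29/38 = 3621/1558 ≈ 2.3241)
P(Q) = 4 + Q/26 (P(Q) = 4 - 1/((-26/Q)) = 4 - (-1)*Q/26 = 4 + Q/26)
(46388 + H*9)/(-44989 + P(113)) = (46388 + (3621/1558)*9)/(-44989 + (4 + (1/26)*113)) = (46388 + 32589/1558)/(-44989 + (4 + 113/26)) = 72305093/(1558*(-44989 + 217/26)) = 72305093/(1558*(-1169497/26)) = (72305093/1558)*(-26/1169497) = -134280887/130148309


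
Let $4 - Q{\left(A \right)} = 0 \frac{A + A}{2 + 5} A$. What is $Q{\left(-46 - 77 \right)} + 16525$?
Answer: $16529$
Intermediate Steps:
$Q{\left(A \right)} = 4$ ($Q{\left(A \right)} = 4 - 0 \frac{A + A}{2 + 5} A = 4 - 0 \frac{2 A}{7} A = 4 - 0 A = 4 - 0 = 4 + 0 = 4$)
$Q{\left(-46 - 77 \right)} + 16525 = 4 + 16525 = 16529$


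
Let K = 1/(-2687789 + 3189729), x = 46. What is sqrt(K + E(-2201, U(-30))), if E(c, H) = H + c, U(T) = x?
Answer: I*sqrt(135734702514015)/250970 ≈ 46.422*I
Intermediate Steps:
U(T) = 46
K = 1/501940 ≈ 1.9923e-6
sqrt(K + E(-2201, U(-30))) = sqrt(1/501940 + (46 - 2201)) = sqrt(1/501940 - 2155) = sqrt(-1081680699/501940) = I*sqrt(135734702514015)/250970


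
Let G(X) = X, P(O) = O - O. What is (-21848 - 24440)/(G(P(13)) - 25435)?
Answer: 46288/25435 ≈ 1.8199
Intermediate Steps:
P(O) = 0
(-21848 - 24440)/(G(P(13)) - 25435) = (-21848 - 24440)/(0 - 25435) = -46288/(-25435) = -46288*(-1/25435) = 46288/25435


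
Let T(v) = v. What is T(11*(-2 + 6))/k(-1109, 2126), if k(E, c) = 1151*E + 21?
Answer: -22/638219 ≈ -3.4471e-5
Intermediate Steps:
k(E, c) = 21 + 1151*E
T(11*(-2 + 6))/k(-1109, 2126) = (11*(-2 + 6))/(21 + 1151*(-1109)) = (11*4)/(21 - 1276459) = 44/(-1276438) = 44*(-1/1276438) = -22/638219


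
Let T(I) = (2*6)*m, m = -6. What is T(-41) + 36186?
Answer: 36114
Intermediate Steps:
T(I) = -72 (T(I) = (2*6)*(-6) = 12*(-6) = -72)
T(-41) + 36186 = -72 + 36186 = 36114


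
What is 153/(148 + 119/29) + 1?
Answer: 8848/4411 ≈ 2.0059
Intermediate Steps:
153/(148 + 119/29) + 1 = 153/(4411/29) + 1 = 153*(29/4411) + 1 = 4437/4411 + 1 = 8848/4411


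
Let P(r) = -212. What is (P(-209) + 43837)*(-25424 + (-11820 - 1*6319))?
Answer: -1900435875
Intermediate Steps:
(P(-209) + 43837)*(-25424 + (-11820 - 1*6319)) = (-212 + 43837)*(-25424 + (-11820 - 1*6319)) = 43625*(-25424 + (-11820 - 6319)) = 43625*(-25424 - 18139) = 43625*(-43563) = -1900435875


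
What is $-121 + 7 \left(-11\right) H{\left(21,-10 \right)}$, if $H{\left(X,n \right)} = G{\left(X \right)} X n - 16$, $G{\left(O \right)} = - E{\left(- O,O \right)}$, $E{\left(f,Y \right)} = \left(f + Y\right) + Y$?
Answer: $-338459$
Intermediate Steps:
$E{\left(f,Y \right)} = f + 2 Y$ ($E{\left(f,Y \right)} = \left(Y + f\right) + Y = f + 2 Y$)
$G{\left(O \right)} = - O$ ($G{\left(O \right)} = - (- O + 2 O) = - O$)
$H{\left(X,n \right)} = -16 - n X^{2}$ ($H{\left(X,n \right)} = - X X n - 16 = - X^{2} n - 16 = - n X^{2} - 16 = -16 - n X^{2}$)
$-121 + 7 \left(-11\right) H{\left(21,-10 \right)} = -121 + 7 \left(-11\right) \left(-16 - - 10 \cdot 21^{2}\right) = -121 - 77 \left(-16 - \left(-10\right) 441\right) = -121 - 77 \left(-16 + 4410\right) = -121 - 338338 = -338459$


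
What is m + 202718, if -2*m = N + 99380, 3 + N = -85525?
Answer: 195792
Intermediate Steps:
N = -85528 (N = -3 - 85525 = -85528)
m = -6926 (m = -(-85528 + 99380)/2 = -1/2*13852 = -6926)
m + 202718 = -6926 + 202718 = 195792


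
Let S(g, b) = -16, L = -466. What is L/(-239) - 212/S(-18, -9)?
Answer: 14531/956 ≈ 15.200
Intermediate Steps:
L/(-239) - 212/S(-18, -9) = -466/(-239) - 212/(-16) = -466*(-1/239) - 212*(-1/16) = 466/239 + 53/4 = 14531/956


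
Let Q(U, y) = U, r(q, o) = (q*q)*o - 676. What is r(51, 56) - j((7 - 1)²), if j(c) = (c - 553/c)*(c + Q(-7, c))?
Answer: 5197733/36 ≈ 1.4438e+5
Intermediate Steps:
r(q, o) = -676 + o*q² (r(q, o) = q²*o - 676 = o*q² - 676 = -676 + o*q²)
j(c) = (-7 + c)*(c - 553/c) (j(c) = (c - 553/c)*(c - 7) = (c - 553/c)*(-7 + c) = (-7 + c)*(c - 553/c))
r(51, 56) - j((7 - 1)²) = (-676 + 56*51²) - (-553 + ((7 - 1)²)² - 7*(7 - 1)² + 3871/((7 - 1)²)) = (-676 + 56*2601) - (-553 + (6²)² - 7*6² + 3871/(6²)) = (-676 + 145656) - (-553 + 36² - 7*36 + 3871/36) = 144980 - (-553 + 1296 - 252 + 3871*(1/36)) = 144980 - (-553 + 1296 - 252 + 3871/36) = 144980 - 1*21547/36 = 144980 - 21547/36 = 5197733/36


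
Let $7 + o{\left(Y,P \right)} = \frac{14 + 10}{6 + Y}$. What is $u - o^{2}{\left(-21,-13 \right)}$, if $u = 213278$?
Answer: $\frac{5330101}{25} \approx 2.132 \cdot 10^{5}$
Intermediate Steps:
$o{\left(Y,P \right)} = -7 + \frac{24}{6 + Y}$ ($o{\left(Y,P \right)} = -7 + \frac{14 + 10}{6 + Y} = -7 + \frac{24}{6 + Y}$)
$u - o^{2}{\left(-21,-13 \right)} = 213278 - \left(\frac{-18 - -147}{6 - 21}\right)^{2} = 213278 - \left(\frac{-18 + 147}{-15}\right)^{2} = 213278 - \left(\left(- \frac{1}{15}\right) 129\right)^{2} = 213278 - \left(- \frac{43}{5}\right)^{2} = 213278 - \frac{1849}{25} = \frac{5330101}{25}$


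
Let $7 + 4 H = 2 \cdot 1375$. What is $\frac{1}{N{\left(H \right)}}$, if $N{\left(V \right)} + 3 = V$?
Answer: $\frac{4}{2731} \approx 0.0014647$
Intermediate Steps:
$H = \frac{2743}{4}$ ($H = - \frac{7}{4} + \frac{2 \cdot 1375}{4} = - \frac{7}{4} + \frac{1}{4} \cdot 2750 = - \frac{7}{4} + \frac{1375}{2} = \frac{2743}{4} \approx 685.75$)
$N{\left(V \right)} = -3 + V$
$\frac{1}{N{\left(H \right)}} = \frac{1}{-3 + \frac{2743}{4}} = \frac{1}{\frac{2731}{4}} = \frac{4}{2731}$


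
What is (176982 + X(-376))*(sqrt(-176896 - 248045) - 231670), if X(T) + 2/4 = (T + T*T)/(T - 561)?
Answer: -38385556476385/937 + 331381331*I*sqrt(424941)/1874 ≈ -4.0966e+10 + 1.1527e+8*I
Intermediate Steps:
X(T) = -1/2 + (T + T**2)/(-561 + T) (X(T) = -1/2 + (T + T*T)/(T - 561) = -1/2 + (T + T**2)/(-561 + T))
(176982 + X(-376))*(sqrt(-176896 - 248045) - 231670) = (176982 + (561 - 376 + 2*(-376)**2)/(2*(-561 - 376)))*(sqrt(-176896 - 248045) - 231670) = (176982 + (1/2)*(561 - 376 + 2*141376)/(-937))*(sqrt(-424941) - 231670) = (176982 + (1/2)*(-1/937)*(561 - 376 + 282752))*(I*sqrt(424941) - 231670) = (176982 + (1/2)*(-1/937)*282937)*(-231670 + I*sqrt(424941)) = (176982 - 282937/1874)*(-231670 + I*sqrt(424941)) = 331381331*(-231670 + I*sqrt(424941))/1874 = -38385556476385/937 + 331381331*I*sqrt(424941)/1874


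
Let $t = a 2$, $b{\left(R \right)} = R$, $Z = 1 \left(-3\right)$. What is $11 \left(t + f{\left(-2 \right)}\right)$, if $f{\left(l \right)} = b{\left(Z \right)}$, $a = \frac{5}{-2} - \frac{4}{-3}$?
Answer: $- \frac{176}{3} \approx -58.667$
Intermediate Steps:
$Z = -3$
$a = - \frac{7}{6}$ ($a = 5 \left(- \frac{1}{2}\right) - - \frac{4}{3} = - \frac{5}{2} + \frac{4}{3} = - \frac{7}{6} \approx -1.1667$)
$f{\left(l \right)} = -3$
$t = - \frac{7}{3}$ ($t = \left(- \frac{7}{6}\right) 2 = - \frac{7}{3} \approx -2.3333$)
$11 \left(t + f{\left(-2 \right)}\right) = 11 \left(- \frac{7}{3} - 3\right) = 11 \left(- \frac{16}{3}\right) = - \frac{176}{3}$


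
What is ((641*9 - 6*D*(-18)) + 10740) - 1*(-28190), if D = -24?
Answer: 42107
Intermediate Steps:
((641*9 - 6*D*(-18)) + 10740) - 1*(-28190) = ((641*9 - 6*(-24)*(-18)) + 10740) - 1*(-28190) = ((5769 + 144*(-18)) + 10740) + 28190 = ((5769 - 2592) + 10740) + 28190 = (3177 + 10740) + 28190 = 13917 + 28190 = 42107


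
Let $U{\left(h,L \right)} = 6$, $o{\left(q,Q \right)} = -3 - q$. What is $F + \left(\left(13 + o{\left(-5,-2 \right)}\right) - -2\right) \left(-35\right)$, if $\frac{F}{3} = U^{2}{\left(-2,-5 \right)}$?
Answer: $-487$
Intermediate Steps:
$F = 108$ ($F = 3 \cdot 6^{2} = 3 \cdot 36 = 108$)
$F + \left(\left(13 + o{\left(-5,-2 \right)}\right) - -2\right) \left(-35\right) = 108 + \left(\left(13 - -2\right) - -2\right) \left(-35\right) = 108 + \left(\left(13 + \left(-3 + 5\right)\right) + 2\right) \left(-35\right) = 108 + \left(\left(13 + 2\right) + 2\right) \left(-35\right) = 108 + \left(15 + 2\right) \left(-35\right) = 108 + 17 \left(-35\right) = 108 - 595 = -487$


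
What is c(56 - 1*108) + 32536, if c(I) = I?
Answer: 32484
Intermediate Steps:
c(56 - 1*108) + 32536 = (56 - 1*108) + 32536 = (56 - 108) + 32536 = -52 + 32536 = 32484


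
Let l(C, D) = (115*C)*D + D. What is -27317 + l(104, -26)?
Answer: -338303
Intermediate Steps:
l(C, D) = D + 115*C*D (l(C, D) = 115*C*D + D = D + 115*C*D)
-27317 + l(104, -26) = -27317 - 26*(1 + 115*104) = -27317 - 26*(1 + 11960) = -27317 - 26*11961 = -27317 - 310986 = -338303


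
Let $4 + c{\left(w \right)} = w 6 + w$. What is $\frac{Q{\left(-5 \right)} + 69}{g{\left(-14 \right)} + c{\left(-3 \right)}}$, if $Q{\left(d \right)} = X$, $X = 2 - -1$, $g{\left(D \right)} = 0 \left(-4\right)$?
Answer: $- \frac{72}{25} \approx -2.88$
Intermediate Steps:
$g{\left(D \right)} = 0$
$c{\left(w \right)} = -4 + 7 w$ ($c{\left(w \right)} = -4 + \left(w 6 + w\right) = -4 + \left(6 w + w\right) = -4 + 7 w$)
$X = 3$ ($X = 2 + 1 = 3$)
$Q{\left(d \right)} = 3$
$\frac{Q{\left(-5 \right)} + 69}{g{\left(-14 \right)} + c{\left(-3 \right)}} = \frac{3 + 69}{0 + \left(-4 + 7 \left(-3\right)\right)} = \frac{72}{0 - 25} = \frac{72}{-25} = 72 \left(- \frac{1}{25}\right) = - \frac{72}{25}$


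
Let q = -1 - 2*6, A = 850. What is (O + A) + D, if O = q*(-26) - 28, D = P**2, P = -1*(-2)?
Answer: 1164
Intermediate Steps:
P = 2
q = -13 (q = -1 - 12 = -13)
D = 4 (D = 2**2 = 4)
O = 310 (O = -13*(-26) - 28 = 338 - 28 = 310)
(O + A) + D = (310 + 850) + 4 = 1160 + 4 = 1164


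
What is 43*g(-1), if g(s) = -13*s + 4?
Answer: 731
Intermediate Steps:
g(s) = 4 - 13*s
43*g(-1) = 43*(4 - 13*(-1)) = 43*(4 + 13) = 43*17 = 731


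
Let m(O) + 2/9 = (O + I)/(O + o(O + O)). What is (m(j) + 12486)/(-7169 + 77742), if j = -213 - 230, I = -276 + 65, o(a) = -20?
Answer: 52034122/294077691 ≈ 0.17694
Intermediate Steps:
I = -211
j = -443
m(O) = -2/9 + (-211 + O)/(-20 + O) (m(O) = -2/9 + (O - 211)/(O - 20) = -2/9 + (-211 + O)/(-20 + O))
(m(j) + 12486)/(-7169 + 77742) = ((-1859 + 7*(-443))/(9*(-20 - 443)) + 12486)/(-7169 + 77742) = ((⅑)*(-1859 - 3101)/(-463) + 12486)/70573 = ((⅑)*(-1/463)*(-4960) + 12486)*(1/70573) = (4960/4167 + 12486)*(1/70573) = (52034122/4167)*(1/70573) = 52034122/294077691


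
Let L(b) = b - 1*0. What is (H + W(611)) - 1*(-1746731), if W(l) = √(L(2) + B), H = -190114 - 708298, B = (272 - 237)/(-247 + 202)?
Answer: 848319 + √11/3 ≈ 8.4832e+5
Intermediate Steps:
B = -7/9 (B = 35/(-45) = 35*(-1/45) = -7/9 ≈ -0.77778)
L(b) = b (L(b) = b + 0 = b)
H = -898412
W(l) = √11/3 (W(l) = √(2 - 7/9) = √(11/9) = √11/3)
(H + W(611)) - 1*(-1746731) = (-898412 + √11/3) - 1*(-1746731) = (-898412 + √11/3) + 1746731 = 848319 + √11/3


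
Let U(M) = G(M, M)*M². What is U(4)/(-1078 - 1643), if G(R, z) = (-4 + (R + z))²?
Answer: -256/2721 ≈ -0.094083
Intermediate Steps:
G(R, z) = (-4 + R + z)²
U(M) = M²*(-4 + 2*M)² (U(M) = (-4 + M + M)²*M² = (-4 + 2*M)²*M² = M²*(-4 + 2*M)²)
U(4)/(-1078 - 1643) = (4*4²*(-2 + 4)²)/(-1078 - 1643) = (4*16*2²)/(-2721) = (4*16*4)*(-1/2721) = 256*(-1/2721) = -256/2721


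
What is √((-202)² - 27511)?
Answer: 3*√1477 ≈ 115.30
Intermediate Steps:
√((-202)² - 27511) = √(40804 - 27511) = √13293 = 3*√1477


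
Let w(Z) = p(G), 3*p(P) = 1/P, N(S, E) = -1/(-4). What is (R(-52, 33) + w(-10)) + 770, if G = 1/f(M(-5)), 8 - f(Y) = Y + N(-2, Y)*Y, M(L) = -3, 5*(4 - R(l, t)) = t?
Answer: 46279/60 ≈ 771.32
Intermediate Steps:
R(l, t) = 4 - t/5
N(S, E) = ¼ (N(S, E) = -1*(-¼) = ¼)
f(Y) = 8 - 5*Y/4 (f(Y) = 8 - (Y + Y/4) = 8 - 5*Y/4)
G = 4/47 (G = 1/(8 - 5/4*(-3)) = 1/(8 + 15/4) = 1/(47/4) = 4/47 ≈ 0.085106)
p(P) = 1/(3*P)
w(Z) = 47/12 (w(Z) = 1/(3*(4/47)) = (⅓)*(47/4) = 47/12)
(R(-52, 33) + w(-10)) + 770 = ((4 - ⅕*33) + 47/12) + 770 = ((4 - 33/5) + 47/12) + 770 = (-13/5 + 47/12) + 770 = 79/60 + 770 = 46279/60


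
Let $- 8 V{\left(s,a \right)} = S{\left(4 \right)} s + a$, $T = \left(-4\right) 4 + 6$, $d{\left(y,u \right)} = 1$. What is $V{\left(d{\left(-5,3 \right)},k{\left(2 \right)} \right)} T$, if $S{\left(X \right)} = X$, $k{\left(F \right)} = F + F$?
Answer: $10$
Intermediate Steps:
$T = -10$ ($T = -16 + 6 = -10$)
$k{\left(F \right)} = 2 F$
$V{\left(s,a \right)} = - \frac{s}{2} - \frac{a}{8}$ ($V{\left(s,a \right)} = - \frac{4 s + a}{8} = - \frac{a + 4 s}{8} = - \frac{s}{2} - \frac{a}{8}$)
$V{\left(d{\left(-5,3 \right)},k{\left(2 \right)} \right)} T = \left(\left(- \frac{1}{2}\right) 1 - \frac{2 \cdot 2}{8}\right) \left(-10\right) = \left(- \frac{1}{2} - \frac{1}{2}\right) \left(-10\right) = \left(-1\right) \left(-10\right) = 10$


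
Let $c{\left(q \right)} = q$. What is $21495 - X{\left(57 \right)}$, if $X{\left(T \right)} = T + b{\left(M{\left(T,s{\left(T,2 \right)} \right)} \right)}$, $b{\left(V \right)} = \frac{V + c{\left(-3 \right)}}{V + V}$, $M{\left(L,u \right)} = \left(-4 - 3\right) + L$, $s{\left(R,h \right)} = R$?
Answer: $\frac{2143753}{100} \approx 21438.0$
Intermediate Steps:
$M{\left(L,u \right)} = -7 + L$
$b{\left(V \right)} = \frac{-3 + V}{2 V}$ ($b{\left(V \right)} = \frac{V - 3}{V + V} = \frac{-3 + V}{2 V}$)
$X{\left(T \right)} = T + \frac{-10 + T}{2 \left(-7 + T\right)}$ ($X{\left(T \right)} = T + \frac{-3 + \left(-7 + T\right)}{2 \left(-7 + T\right)} = T + \frac{-10 + T}{2 \left(-7 + T\right)}$)
$21495 - X{\left(57 \right)} = 21495 - \frac{-5 + \frac{1}{2} \cdot 57 + 57 \left(-7 + 57\right)}{-7 + 57} = 21495 - \frac{-5 + \frac{57}{2} + 57 \cdot 50}{50} = 21495 - \frac{-5 + \frac{57}{2} + 2850}{50} = 21495 - \frac{1}{50} \cdot \frac{5747}{2} = 21495 - \frac{5747}{100} = \frac{2143753}{100}$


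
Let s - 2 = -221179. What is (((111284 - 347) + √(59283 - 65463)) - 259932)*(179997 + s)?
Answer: 6135614100 - 82360*I*√1545 ≈ 6.1356e+9 - 3.2373e+6*I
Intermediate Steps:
s = -221177 (s = 2 - 221179 = -221177)
(((111284 - 347) + √(59283 - 65463)) - 259932)*(179997 + s) = (((111284 - 347) + √(59283 - 65463)) - 259932)*(179997 - 221177) = ((110937 + √(-6180)) - 259932)*(-41180) = ((110937 + 2*I*√1545) - 259932)*(-41180) = (-148995 + 2*I*√1545)*(-41180) = 6135614100 - 82360*I*√1545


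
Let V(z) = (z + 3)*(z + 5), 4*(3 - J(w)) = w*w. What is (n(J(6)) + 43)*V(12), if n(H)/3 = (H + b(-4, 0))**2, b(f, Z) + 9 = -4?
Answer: 287130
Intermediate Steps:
b(f, Z) = -13 (b(f, Z) = -9 - 4 = -13)
J(w) = 3 - w**2/4 (J(w) = 3 - w*w/4 = 3 - w**2/4)
V(z) = (3 + z)*(5 + z)
n(H) = 3*(-13 + H)**2 (n(H) = 3*(H - 13)**2 = 3*(-13 + H)**2)
(n(J(6)) + 43)*V(12) = (3*(-13 + (3 - 1/4*6**2))**2 + 43)*(15 + 12**2 + 8*12) = (3*(-13 + (3 - 1/4*36))**2 + 43)*(15 + 144 + 96) = (3*(-13 + (3 - 9))**2 + 43)*255 = (3*(-13 - 6)**2 + 43)*255 = (3*(-19)**2 + 43)*255 = (3*361 + 43)*255 = (1083 + 43)*255 = 1126*255 = 287130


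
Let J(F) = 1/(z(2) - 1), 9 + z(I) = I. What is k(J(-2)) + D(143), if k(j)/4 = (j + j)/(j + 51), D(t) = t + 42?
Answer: 75287/407 ≈ 184.98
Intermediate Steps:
D(t) = 42 + t
z(I) = -9 + I
J(F) = -1/8 (J(F) = 1/((-9 + 2) - 1) = 1/(-7 - 1) = 1/(-8) = -1/8)
k(j) = 8*j/(51 + j) (k(j) = 4*((j + j)/(j + 51)) = 4*((2*j)/(51 + j)) = 4*(2*j/(51 + j)) = 8*j/(51 + j))
k(J(-2)) + D(143) = 8*(-1/8)/(51 - 1/8) + (42 + 143) = 8*(-1/8)/(407/8) + 185 = 8*(-1/8)*(8/407) + 185 = -8/407 + 185 = 75287/407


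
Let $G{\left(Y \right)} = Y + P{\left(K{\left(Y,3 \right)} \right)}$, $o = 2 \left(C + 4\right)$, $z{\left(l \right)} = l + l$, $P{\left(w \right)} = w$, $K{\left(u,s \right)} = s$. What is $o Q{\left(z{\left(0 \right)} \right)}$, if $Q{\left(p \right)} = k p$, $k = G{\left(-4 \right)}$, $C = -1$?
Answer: $0$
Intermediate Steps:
$z{\left(l \right)} = 2 l$
$o = 6$ ($o = 2 \left(-1 + 4\right) = 2 \cdot 3 = 6$)
$G{\left(Y \right)} = 3 + Y$ ($G{\left(Y \right)} = Y + 3 = 3 + Y$)
$k = -1$ ($k = 3 - 4 = -1$)
$Q{\left(p \right)} = - p$
$o Q{\left(z{\left(0 \right)} \right)} = 6 \left(- 2 \cdot 0\right) = 6 \left(\left(-1\right) 0\right) = 6 \cdot 0 = 0$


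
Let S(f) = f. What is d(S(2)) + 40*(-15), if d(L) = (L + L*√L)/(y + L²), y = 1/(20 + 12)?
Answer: -77336/129 + 64*√2/129 ≈ -598.80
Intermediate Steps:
y = 1/32 ≈ 0.031250
d(L) = (L + L^(3/2))/(1/32 + L²) (d(L) = (L + L*√L)/(1/32 + L²) = (L + L^(3/2))/(1/32 + L²))
d(S(2)) + 40*(-15) = 32*(2 + 2^(3/2))/(1 + 32*2²) + 40*(-15) = 32*(2 + 2*√2)/(1 + 32*4) - 600 = 32*(2 + 2*√2)/(1 + 128) - 600 = 32*(2 + 2*√2)/129 - 600 = 32*(1/129)*(2 + 2*√2) - 600 = (64/129 + 64*√2/129) - 600 = -77336/129 + 64*√2/129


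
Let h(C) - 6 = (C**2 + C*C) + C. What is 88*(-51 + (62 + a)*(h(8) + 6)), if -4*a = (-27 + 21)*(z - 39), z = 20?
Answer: 431816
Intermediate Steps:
a = -57/2 (a = -(-27 + 21)*(20 - 39)/4 = -(-3)*(-19)/2 = -1/4*114 = -57/2 ≈ -28.500)
h(C) = 6 + C + 2*C**2 (h(C) = 6 + ((C**2 + C*C) + C) = 6 + ((C**2 + C**2) + C) = 6 + (2*C**2 + C) = 6 + (C + 2*C**2) = 6 + C + 2*C**2)
88*(-51 + (62 + a)*(h(8) + 6)) = 88*(-51 + (62 - 57/2)*((6 + 8 + 2*8**2) + 6)) = 88*(-51 + 67*((6 + 8 + 2*64) + 6)/2) = 88*(-51 + 67*((6 + 8 + 128) + 6)/2) = 88*(-51 + 67*(142 + 6)/2) = 88*(-51 + (67/2)*148) = 88*(-51 + 4958) = 88*4907 = 431816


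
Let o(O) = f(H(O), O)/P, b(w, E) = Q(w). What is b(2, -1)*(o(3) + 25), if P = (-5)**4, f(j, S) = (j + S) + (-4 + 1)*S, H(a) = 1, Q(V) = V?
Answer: 6248/125 ≈ 49.984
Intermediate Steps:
b(w, E) = w
f(j, S) = j - 2*S (f(j, S) = (S + j) - 3*S = j - 2*S)
P = 625
o(O) = 1/625 - 2*O/625 (o(O) = (1 - 2*O)/625 = (1 - 2*O)*(1/625) = 1/625 - 2*O/625)
b(2, -1)*(o(3) + 25) = 2*((1/625 - 2/625*3) + 25) = 2*((1/625 - 6/625) + 25) = 2*(-1/125 + 25) = 2*(3124/125) = 6248/125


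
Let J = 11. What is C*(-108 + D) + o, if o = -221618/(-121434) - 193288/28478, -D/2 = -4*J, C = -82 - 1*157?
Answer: 4128255830743/864549363 ≈ 4775.0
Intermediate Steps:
C = -239 (C = -82 - 157 = -239)
D = 88 (D = -(-8)*11 = -2*(-44) = 88)
o = -4290124397/864549363 (o = -221618*(-1/121434) - 193288*1/28478 = 110809/60717 - 96644/14239 = -4290124397/864549363 ≈ -4.9623)
C*(-108 + D) + o = -239*(-108 + 88) - 4290124397/864549363 = -239*(-20) - 4290124397/864549363 = 4780 - 4290124397/864549363 = 4128255830743/864549363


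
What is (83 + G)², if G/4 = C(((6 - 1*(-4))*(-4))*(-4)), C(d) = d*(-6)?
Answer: 14115049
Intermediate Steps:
C(d) = -6*d
G = -3840 (G = 4*(-6*(6 - 1*(-4))*(-4)*(-4)) = 4*(-6*(6 + 4)*(-4)*(-4)) = 4*(-6*10*(-4)*(-4)) = 4*(-(-240)*(-4)) = 4*(-6*160) = 4*(-960) = -3840)
(83 + G)² = (83 - 3840)² = (-3757)² = 14115049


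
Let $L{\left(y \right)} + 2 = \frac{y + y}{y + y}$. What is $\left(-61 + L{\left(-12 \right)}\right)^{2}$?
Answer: $3844$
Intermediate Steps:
$L{\left(y \right)} = -1$ ($L{\left(y \right)} = -2 + \frac{y + y}{y + y} = -2 + \frac{2 y}{2 y} = -2 + 2 y \frac{1}{2 y} = -2 + 1 = -1$)
$\left(-61 + L{\left(-12 \right)}\right)^{2} = \left(-61 - 1\right)^{2} = \left(-62\right)^{2} = 3844$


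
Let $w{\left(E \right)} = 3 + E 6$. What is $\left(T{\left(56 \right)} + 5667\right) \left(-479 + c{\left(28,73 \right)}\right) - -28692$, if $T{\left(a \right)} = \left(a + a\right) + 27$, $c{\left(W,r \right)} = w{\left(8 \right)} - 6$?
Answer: $-2491112$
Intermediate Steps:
$w{\left(E \right)} = 3 + 6 E$
$c{\left(W,r \right)} = 45$ ($c{\left(W,r \right)} = \left(3 + 6 \cdot 8\right) - 6 = \left(3 + 48\right) - 6 = 51 - 6 = 45$)
$T{\left(a \right)} = 27 + 2 a$ ($T{\left(a \right)} = 2 a + 27 = 27 + 2 a$)
$\left(T{\left(56 \right)} + 5667\right) \left(-479 + c{\left(28,73 \right)}\right) - -28692 = \left(\left(27 + 2 \cdot 56\right) + 5667\right) \left(-479 + 45\right) - -28692 = \left(\left(27 + 112\right) + 5667\right) \left(-434\right) + 28692 = \left(139 + 5667\right) \left(-434\right) + 28692 = 5806 \left(-434\right) + 28692 = -2519804 + 28692 = -2491112$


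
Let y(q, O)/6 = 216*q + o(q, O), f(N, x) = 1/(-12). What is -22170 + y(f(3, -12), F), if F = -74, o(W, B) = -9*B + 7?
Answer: -18240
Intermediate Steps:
o(W, B) = 7 - 9*B
f(N, x) = -1/12
y(q, O) = 42 - 54*O + 1296*q (y(q, O) = 6*(216*q + (7 - 9*O)) = 6*(7 - 9*O + 216*q) = 42 - 54*O + 1296*q)
-22170 + y(f(3, -12), F) = -22170 + (42 - 54*(-74) + 1296*(-1/12)) = -22170 + (42 + 3996 - 108) = -22170 + 3930 = -18240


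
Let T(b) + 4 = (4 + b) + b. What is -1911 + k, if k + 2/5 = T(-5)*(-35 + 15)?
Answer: -8557/5 ≈ -1711.4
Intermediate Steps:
T(b) = 2*b (T(b) = -4 + ((4 + b) + b) = -4 + (4 + 2*b) = 2*b)
k = 998/5 (k = -⅖ + (2*(-5))*(-35 + 15) = -⅖ - 10*(-20) = -⅖ + 200 = 998/5 ≈ 199.60)
-1911 + k = -1911 + 998/5 = -8557/5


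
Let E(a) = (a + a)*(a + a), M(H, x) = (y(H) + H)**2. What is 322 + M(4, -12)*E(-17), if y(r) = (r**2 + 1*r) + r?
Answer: 906626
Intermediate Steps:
y(r) = r**2 + 2*r (y(r) = (r**2 + r) + r = (r + r**2) + r = r**2 + 2*r)
M(H, x) = (H + H*(2 + H))**2 (M(H, x) = (H*(2 + H) + H)**2 = (H + H*(2 + H))**2)
E(a) = 4*a**2 (E(a) = (2*a)*(2*a) = 4*a**2)
322 + M(4, -12)*E(-17) = 322 + (4**2*(3 + 4)**2)*(4*(-17)**2) = 322 + (16*7**2)*(4*289) = 322 + (16*49)*1156 = 322 + 784*1156 = 322 + 906304 = 906626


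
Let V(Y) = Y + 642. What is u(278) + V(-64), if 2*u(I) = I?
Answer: 717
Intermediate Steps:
V(Y) = 642 + Y
u(I) = I/2
u(278) + V(-64) = (1/2)*278 + (642 - 64) = 139 + 578 = 717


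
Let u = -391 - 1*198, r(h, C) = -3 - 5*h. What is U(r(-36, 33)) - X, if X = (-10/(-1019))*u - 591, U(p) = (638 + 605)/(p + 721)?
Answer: 547357479/915062 ≈ 598.16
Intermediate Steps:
u = -589 (u = -391 - 198 = -589)
U(p) = 1243/(721 + p)
X = -608119/1019 (X = -10/(-1019)*(-589) - 591 = -10*(-1/1019)*(-589) - 591 = (10/1019)*(-589) - 591 = -5890/1019 - 591 = -608119/1019 ≈ -596.78)
U(r(-36, 33)) - X = 1243/(721 + (-3 - 5*(-36))) - 1*(-608119/1019) = 1243/(721 + (-3 + 180)) + 608119/1019 = 1243/(721 + 177) + 608119/1019 = 1243/898 + 608119/1019 = 547357479/915062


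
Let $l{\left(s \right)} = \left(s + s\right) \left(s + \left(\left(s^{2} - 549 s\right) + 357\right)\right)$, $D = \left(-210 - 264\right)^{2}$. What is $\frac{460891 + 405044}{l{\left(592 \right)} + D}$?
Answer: $\frac{865935}{31488196} \approx 0.0275$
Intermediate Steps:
$D = 224676$ ($D = \left(-474\right)^{2} = 224676$)
$l{\left(s \right)} = 2 s \left(357 + s^{2} - 548 s\right)$ ($l{\left(s \right)} = 2 s \left(s + \left(357 + s^{2} - 549 s\right)\right) = 2 s \left(357 + s^{2} - 548 s\right)$)
$\frac{460891 + 405044}{l{\left(592 \right)} + D} = \frac{460891 + 405044}{2 \cdot 592 \left(357 + 592^{2} - 324416\right) + 224676} = \frac{865935}{2 \cdot 592 \left(357 + 350464 - 324416\right) + 224676} = \frac{865935}{2 \cdot 592 \cdot 26405 + 224676} = \frac{865935}{31263520 + 224676} = \frac{865935}{31488196}$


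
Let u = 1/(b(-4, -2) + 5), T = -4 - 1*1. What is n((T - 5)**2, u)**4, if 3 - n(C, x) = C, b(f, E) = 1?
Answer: 88529281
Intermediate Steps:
T = -5 (T = -4 - 1 = -5)
u = 1/6 (u = 1/(1 + 5) = 1/6 ≈ 0.16667)
n(C, x) = 3 - C
n((T - 5)**2, u)**4 = (3 - (-5 - 5)**2)**4 = (3 - 1*(-10)**2)**4 = (3 - 1*100)**4 = (3 - 100)**4 = (-97)**4 = 88529281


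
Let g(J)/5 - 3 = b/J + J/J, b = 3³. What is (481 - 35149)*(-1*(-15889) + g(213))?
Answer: -39160418112/71 ≈ -5.5156e+8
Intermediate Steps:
b = 27
g(J) = 20 + 135/J (g(J) = 15 + 5*(27/J + J/J) = 15 + 5*(27/J + 1) = 15 + 5*(1 + 27/J) = 15 + (5 + 135/J) = 20 + 135/J)
(481 - 35149)*(-1*(-15889) + g(213)) = (481 - 35149)*(-1*(-15889) + (20 + 135/213)) = -34668*(15889 + (20 + 135*(1/213))) = -34668*(15889 + (20 + 45/71)) = -34668*(15889 + 1465/71) = -34668*1129584/71 = -39160418112/71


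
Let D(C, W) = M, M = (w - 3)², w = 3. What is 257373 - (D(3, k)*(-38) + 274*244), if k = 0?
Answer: 190517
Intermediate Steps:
M = 0 (M = (3 - 3)² = 0² = 0)
D(C, W) = 0
257373 - (D(3, k)*(-38) + 274*244) = 257373 - (0*(-38) + 274*244) = 257373 - (0 + 66856) = 257373 - 1*66856 = 257373 - 66856 = 190517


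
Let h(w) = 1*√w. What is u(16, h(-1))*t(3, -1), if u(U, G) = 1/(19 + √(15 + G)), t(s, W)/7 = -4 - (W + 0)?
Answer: -21/(19 + √(15 + I)) ≈ -0.918 + 0.005178*I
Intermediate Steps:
t(s, W) = -28 - 7*W (t(s, W) = 7*(-4 - (W + 0)) = 7*(-4 - W) = -28 - 7*W)
h(w) = √w
u(16, h(-1))*t(3, -1) = (-28 - 7*(-1))/(19 + √(15 + √(-1))) = (-28 + 7)/(19 + √(15 + I)) = -21/(19 + √(15 + I))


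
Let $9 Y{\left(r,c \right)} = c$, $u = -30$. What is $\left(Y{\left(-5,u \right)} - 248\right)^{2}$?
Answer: $\frac{568516}{9} \approx 63168.0$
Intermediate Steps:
$Y{\left(r,c \right)} = \frac{c}{9}$
$\left(Y{\left(-5,u \right)} - 248\right)^{2} = \left(\frac{1}{9} \left(-30\right) - 248\right)^{2} = \left(- \frac{10}{3} - 248\right)^{2} = \left(- \frac{754}{3}\right)^{2} = \frac{568516}{9}$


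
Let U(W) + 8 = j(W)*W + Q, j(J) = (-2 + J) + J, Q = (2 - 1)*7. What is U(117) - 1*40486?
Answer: -13343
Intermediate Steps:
Q = 7 (Q = 1*7 = 7)
j(J) = -2 + 2*J
U(W) = -1 + W*(-2 + 2*W) (U(W) = -8 + ((-2 + 2*W)*W + 7) = -8 + (W*(-2 + 2*W) + 7) = -8 + (7 + W*(-2 + 2*W)) = -1 + W*(-2 + 2*W))
U(117) - 1*40486 = (-1 + 2*117*(-1 + 117)) - 1*40486 = (-1 + 2*117*116) - 40486 = (-1 + 27144) - 40486 = 27143 - 40486 = -13343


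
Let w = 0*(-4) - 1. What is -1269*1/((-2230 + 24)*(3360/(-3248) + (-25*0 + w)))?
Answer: -36801/130154 ≈ -0.28275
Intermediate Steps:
w = -1 (w = 0 - 1 = -1)
-1269*1/((-2230 + 24)*(3360/(-3248) + (-25*0 + w))) = -1269*1/((-2230 + 24)*(3360/(-3248) + (-25*0 - 1))) = -1269*(-1/(2206*(3360*(-1/3248) + (0 - 1)))) = -1269*(-1/(2206*(-30/29 - 1))) = -1269/((-59/29*(-2206))) = -1269/130154/29 = -1269*29/130154 = -36801/130154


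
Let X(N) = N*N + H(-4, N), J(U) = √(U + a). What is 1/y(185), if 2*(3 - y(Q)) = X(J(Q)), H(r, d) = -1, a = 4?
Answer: -1/91 ≈ -0.010989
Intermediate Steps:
J(U) = √(4 + U) (J(U) = √(U + 4) = √(4 + U))
X(N) = -1 + N² (X(N) = N*N - 1 = N² - 1 = -1 + N²)
y(Q) = 3/2 - Q/2 (y(Q) = 3 - (-1 + (√(4 + Q))²)/2 = 3 - (-1 + (4 + Q))/2 = 3 - (3 + Q)/2 = 3 + (-3/2 - Q/2) = 3/2 - Q/2)
1/y(185) = 1/(3/2 - ½*185) = 1/(3/2 - 185/2) = 1/(-91) = -1/91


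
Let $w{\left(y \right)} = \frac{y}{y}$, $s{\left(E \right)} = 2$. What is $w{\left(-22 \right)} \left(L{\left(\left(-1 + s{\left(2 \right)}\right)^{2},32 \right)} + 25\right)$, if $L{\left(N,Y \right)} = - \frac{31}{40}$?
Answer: $\frac{969}{40} \approx 24.225$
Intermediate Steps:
$L{\left(N,Y \right)} = - \frac{31}{40}$ ($L{\left(N,Y \right)} = \left(-31\right) \frac{1}{40} = - \frac{31}{40}$)
$w{\left(y \right)} = 1$
$w{\left(-22 \right)} \left(L{\left(\left(-1 + s{\left(2 \right)}\right)^{2},32 \right)} + 25\right) = 1 \left(- \frac{31}{40} + 25\right) = 1 \cdot \frac{969}{40} = \frac{969}{40}$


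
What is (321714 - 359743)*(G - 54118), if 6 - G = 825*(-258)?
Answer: -6036647402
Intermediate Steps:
G = 212856 (G = 6 - 825*(-258) = 6 - 1*(-212850) = 6 + 212850 = 212856)
(321714 - 359743)*(G - 54118) = (321714 - 359743)*(212856 - 54118) = -38029*158738 = -6036647402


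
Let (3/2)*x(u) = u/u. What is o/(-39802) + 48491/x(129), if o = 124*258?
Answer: 2895026181/39802 ≈ 72736.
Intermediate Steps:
o = 31992
x(u) = 2/3 (x(u) = 2*(u/u)/3 = (2/3)*1 = 2/3)
o/(-39802) + 48491/x(129) = 31992/(-39802) + 48491/(2/3) = 31992*(-1/39802) + 48491*(3/2) = -15996/19901 + 145473/2 = 2895026181/39802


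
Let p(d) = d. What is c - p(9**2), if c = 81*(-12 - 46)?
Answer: -4779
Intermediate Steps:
c = -4698 (c = 81*(-58) = -4698)
c - p(9**2) = -4698 - 1*9**2 = -4698 - 1*81 = -4698 - 81 = -4779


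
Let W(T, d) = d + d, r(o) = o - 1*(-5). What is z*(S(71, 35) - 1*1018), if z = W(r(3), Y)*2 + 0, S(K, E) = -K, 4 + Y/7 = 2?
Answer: 60984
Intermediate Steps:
r(o) = 5 + o (r(o) = o + 5 = 5 + o)
Y = -14 (Y = -28 + 7*2 = -28 + 14 = -14)
W(T, d) = 2*d
z = -56 (z = (2*(-14))*2 + 0 = -28*2 + 0 = -56 + 0 = -56)
z*(S(71, 35) - 1*1018) = -56*(-1*71 - 1*1018) = -56*(-71 - 1018) = -56*(-1089) = 60984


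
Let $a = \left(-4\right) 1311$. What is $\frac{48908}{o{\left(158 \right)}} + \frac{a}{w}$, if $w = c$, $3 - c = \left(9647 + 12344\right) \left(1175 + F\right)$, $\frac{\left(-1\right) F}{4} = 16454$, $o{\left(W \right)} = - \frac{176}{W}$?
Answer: $- \frac{228848884050615}{5212240858} \approx -43906.0$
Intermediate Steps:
$F = -65816$ ($F = \left(-4\right) 16454 = -65816$)
$a = -5244$
$c = 1421520234$ ($c = 3 - \left(9647 + 12344\right) \left(1175 - 65816\right) = 3 - 21991 \left(-64641\right) = 3 - -1421520231 = 3 + 1421520231 = 1421520234$)
$w = 1421520234$
$\frac{48908}{o{\left(158 \right)}} + \frac{a}{w} = \frac{48908}{\left(-176\right) \frac{1}{158}} - \frac{5244}{1421520234} = \frac{48908}{\left(-176\right) \frac{1}{158}} - \frac{874}{236920039} = \frac{48908}{- \frac{88}{79}} - \frac{874}{236920039} = 48908 \left(- \frac{79}{88}\right) - \frac{874}{236920039} = - \frac{965933}{22} - \frac{874}{236920039} = - \frac{228848884050615}{5212240858}$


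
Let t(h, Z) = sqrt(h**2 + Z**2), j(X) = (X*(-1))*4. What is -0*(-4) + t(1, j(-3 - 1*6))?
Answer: sqrt(1297) ≈ 36.014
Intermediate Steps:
j(X) = -4*X (j(X) = -X*4 = -4*X)
t(h, Z) = sqrt(Z**2 + h**2)
-0*(-4) + t(1, j(-3 - 1*6)) = -0*(-4) + sqrt((-4*(-3 - 1*6))**2 + 1**2) = -34*0 + sqrt((-4*(-3 - 6))**2 + 1) = 0 + sqrt((-4*(-9))**2 + 1) = 0 + sqrt(36**2 + 1) = 0 + sqrt(1296 + 1) = 0 + sqrt(1297) = sqrt(1297)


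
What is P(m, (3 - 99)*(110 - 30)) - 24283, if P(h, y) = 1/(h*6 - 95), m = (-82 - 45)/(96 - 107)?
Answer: -6872100/283 ≈ -24283.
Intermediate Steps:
m = 127/11 (m = -127/(-11) = -127*(-1/11) = 127/11 ≈ 11.545)
P(h, y) = 1/(-95 + 6*h) (P(h, y) = 1/(6*h - 95) = 1/(-95 + 6*h))
P(m, (3 - 99)*(110 - 30)) - 24283 = 1/(-95 + 6*(127/11)) - 24283 = 1/(-95 + 762/11) - 24283 = 1/(-283/11) - 24283 = -11/283 - 24283 = -6872100/283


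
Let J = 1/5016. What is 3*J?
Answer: 1/1672 ≈ 0.00059809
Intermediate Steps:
J = 1/5016 ≈ 0.00019936
3*J = 3*(1/5016) = 1/1672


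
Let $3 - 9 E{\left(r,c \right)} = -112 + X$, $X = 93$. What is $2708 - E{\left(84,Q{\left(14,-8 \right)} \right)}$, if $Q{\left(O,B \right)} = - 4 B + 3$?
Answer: $\frac{24350}{9} \approx 2705.6$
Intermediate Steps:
$Q{\left(O,B \right)} = 3 - 4 B$
$E{\left(r,c \right)} = \frac{22}{9}$ ($E{\left(r,c \right)} = \frac{1}{3} - \frac{-112 + 93}{9} = \frac{1}{3} - - \frac{19}{9} = \frac{1}{3} + \frac{19}{9} = \frac{22}{9}$)
$2708 - E{\left(84,Q{\left(14,-8 \right)} \right)} = 2708 - \frac{22}{9} = \frac{24350}{9}$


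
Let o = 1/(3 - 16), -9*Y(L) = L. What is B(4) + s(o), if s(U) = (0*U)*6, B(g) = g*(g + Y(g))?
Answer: 128/9 ≈ 14.222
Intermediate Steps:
Y(L) = -L/9
B(g) = 8*g²/9 (B(g) = g*(g - g/9) = g*(8*g/9) = 8*g²/9)
o = -1/13 (o = 1/(-13) = -1/13 ≈ -0.076923)
s(U) = 0 (s(U) = 0*6 = 0)
B(4) + s(o) = (8/9)*4² + 0 = (8/9)*16 + 0 = 128/9 + 0 = 128/9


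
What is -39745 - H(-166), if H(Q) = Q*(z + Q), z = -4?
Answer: -67965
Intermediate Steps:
H(Q) = Q*(-4 + Q)
-39745 - H(-166) = -39745 - (-166)*(-4 - 166) = -39745 - (-166)*(-170) = -39745 - 1*28220 = -39745 - 28220 = -67965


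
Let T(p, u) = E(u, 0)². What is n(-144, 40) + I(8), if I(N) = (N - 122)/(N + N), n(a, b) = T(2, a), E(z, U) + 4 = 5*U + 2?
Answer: -25/8 ≈ -3.1250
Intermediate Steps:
E(z, U) = -2 + 5*U (E(z, U) = -4 + (5*U + 2) = -4 + (2 + 5*U) = -2 + 5*U)
T(p, u) = 4 (T(p, u) = (-2 + 5*0)² = (-2 + 0)² = (-2)² = 4)
n(a, b) = 4
I(N) = (-122 + N)/(2*N) (I(N) = (-122 + N)/((2*N)) = (-122 + N)*(1/(2*N)) = (-122 + N)/(2*N))
n(-144, 40) + I(8) = 4 + (½)*(-122 + 8)/8 = 4 + (½)*(⅛)*(-114) = 4 - 57/8 = -25/8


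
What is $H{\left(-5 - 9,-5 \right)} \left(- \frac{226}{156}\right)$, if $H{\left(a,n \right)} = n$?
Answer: $\frac{565}{78} \approx 7.2436$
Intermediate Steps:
$H{\left(-5 - 9,-5 \right)} \left(- \frac{226}{156}\right) = - 5 \left(- \frac{226}{156}\right) = - 5 \left(\left(-226\right) \frac{1}{156}\right) = \left(-5\right) \left(- \frac{113}{78}\right) = \frac{565}{78}$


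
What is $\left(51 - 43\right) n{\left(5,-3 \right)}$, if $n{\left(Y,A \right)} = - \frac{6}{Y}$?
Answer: $- \frac{48}{5} \approx -9.6$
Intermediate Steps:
$\left(51 - 43\right) n{\left(5,-3 \right)} = \left(51 - 43\right) \left(- \frac{6}{5}\right) = 8 \left(\left(-6\right) \frac{1}{5}\right) = 8 \left(- \frac{6}{5}\right) = - \frac{48}{5}$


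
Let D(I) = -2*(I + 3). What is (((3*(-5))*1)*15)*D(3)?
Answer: 2700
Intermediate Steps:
D(I) = -6 - 2*I (D(I) = -2*(3 + I) = -6 - 2*I)
(((3*(-5))*1)*15)*D(3) = (((3*(-5))*1)*15)*(-6 - 2*3) = (-15*1*15)*(-6 - 6) = -15*15*(-12) = -225*(-12) = 2700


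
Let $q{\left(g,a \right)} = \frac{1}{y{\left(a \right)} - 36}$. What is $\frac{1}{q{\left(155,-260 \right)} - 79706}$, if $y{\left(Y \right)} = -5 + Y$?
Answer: $- \frac{301}{23991507} \approx -1.2546 \cdot 10^{-5}$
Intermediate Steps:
$q{\left(g,a \right)} = \frac{1}{-41 + a}$ ($q{\left(g,a \right)} = \frac{1}{\left(-5 + a\right) - 36} = \frac{1}{-41 + a}$)
$\frac{1}{q{\left(155,-260 \right)} - 79706} = \frac{1}{\frac{1}{-41 - 260} - 79706} = \frac{1}{\frac{1}{-301} - 79706} = \frac{1}{- \frac{1}{301} - 79706} = \frac{1}{- \frac{23991507}{301}} = - \frac{301}{23991507}$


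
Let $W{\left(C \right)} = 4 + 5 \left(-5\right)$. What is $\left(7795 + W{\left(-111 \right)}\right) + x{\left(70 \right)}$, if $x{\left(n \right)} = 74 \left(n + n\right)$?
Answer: $18134$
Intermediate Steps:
$x{\left(n \right)} = 148 n$ ($x{\left(n \right)} = 74 \cdot 2 n = 148 n$)
$W{\left(C \right)} = -21$ ($W{\left(C \right)} = 4 - 25 = -21$)
$\left(7795 + W{\left(-111 \right)}\right) + x{\left(70 \right)} = \left(7795 - 21\right) + 148 \cdot 70 = 7774 + 10360 = 18134$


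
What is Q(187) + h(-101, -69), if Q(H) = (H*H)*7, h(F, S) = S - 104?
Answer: 244610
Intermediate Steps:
h(F, S) = -104 + S
Q(H) = 7*H**2 (Q(H) = H**2*7 = 7*H**2)
Q(187) + h(-101, -69) = 7*187**2 + (-104 - 69) = 7*34969 - 173 = 244783 - 173 = 244610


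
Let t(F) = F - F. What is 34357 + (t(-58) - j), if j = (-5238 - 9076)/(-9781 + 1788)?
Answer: 274601187/7993 ≈ 34355.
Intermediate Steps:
j = 14314/7993 (j = -14314/(-7993) = -14314*(-1/7993) = 14314/7993 ≈ 1.7908)
t(F) = 0
34357 + (t(-58) - j) = 34357 + (0 - 1*14314/7993) = 34357 + (0 - 14314/7993) = 34357 - 14314/7993 = 274601187/7993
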